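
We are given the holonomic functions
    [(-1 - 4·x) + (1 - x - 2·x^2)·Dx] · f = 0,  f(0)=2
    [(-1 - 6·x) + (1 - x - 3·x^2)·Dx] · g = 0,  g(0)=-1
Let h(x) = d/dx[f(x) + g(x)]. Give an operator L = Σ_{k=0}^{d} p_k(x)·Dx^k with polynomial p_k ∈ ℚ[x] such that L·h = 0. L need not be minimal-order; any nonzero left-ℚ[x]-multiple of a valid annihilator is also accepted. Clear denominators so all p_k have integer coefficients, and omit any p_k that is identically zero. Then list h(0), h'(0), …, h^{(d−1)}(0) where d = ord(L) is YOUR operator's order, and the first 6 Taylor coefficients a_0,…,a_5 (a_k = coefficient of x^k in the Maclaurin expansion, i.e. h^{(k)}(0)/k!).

f: a_k = 2, 2, 6, 10, 22, 42, …
g: a_k = -1, -1, -4, -7, -19, -40, …
Sum ⇒ L₀ = lclm(L_f,L_g) in ℚ(x)⟨Dx⟩.
Derive L from L₀ (diff closure).
L = (-6 - 264·x - 360·x^2 - 1176·x^3 - 2406·x^4 - 3600·x^5 + 1296·x^6) + (6 + 54·x + 114·x^2 + 96·x^3 + 27·x^4 - 2334·x^5 - 1872·x^6 + 864·x^7)·Dx + (-1 + 2·x - 11·x^2 - 18·x^3 + 158·x^4 + 61·x^5 - 377·x^6 - 168·x^7 + 108·x^8)·Dx^2  (order 2).
h: a_k = 1, 4, 9, 12, 10, -66, …
ICs: h(0) = 1, h′(0) = 4.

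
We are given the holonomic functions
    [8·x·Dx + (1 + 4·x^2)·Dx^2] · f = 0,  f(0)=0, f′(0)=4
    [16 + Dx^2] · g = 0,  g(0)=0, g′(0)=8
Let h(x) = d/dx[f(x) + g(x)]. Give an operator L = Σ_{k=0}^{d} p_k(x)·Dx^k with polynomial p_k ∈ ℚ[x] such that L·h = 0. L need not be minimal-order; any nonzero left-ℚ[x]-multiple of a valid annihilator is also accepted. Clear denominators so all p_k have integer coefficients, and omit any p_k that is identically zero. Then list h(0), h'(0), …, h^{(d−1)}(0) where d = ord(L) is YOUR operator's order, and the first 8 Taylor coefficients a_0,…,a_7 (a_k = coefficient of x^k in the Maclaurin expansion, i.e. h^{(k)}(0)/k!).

L = (-512·x + 5120·x^3 + 4096·x^5) + (16 + 512·x^2 + 2304·x^4 + 2048·x^6)·Dx + (-32·x + 320·x^3 + 256·x^5)·Dx^2 + (1 + 32·x^2 + 144·x^4 + 128·x^6)·Dx^3  (order 3).
h: a_k = 12, 0, -80, 0, 448/3, 0, -13568/45, 0, …
ICs: h(0) = 12, h′(0) = 0, h′′(0) = -160.

f: a_k = 0, 4, 0, -16/3, 0, 64/5, 0, -256/7, …
g: a_k = 0, 8, 0, -64/3, 0, 256/15, 0, -2048/315, …
h₀=f+g: left-lcm gives L₀, ord ≤ 4.
h=h₀': d/dx-closure on L₀ ⇒ L.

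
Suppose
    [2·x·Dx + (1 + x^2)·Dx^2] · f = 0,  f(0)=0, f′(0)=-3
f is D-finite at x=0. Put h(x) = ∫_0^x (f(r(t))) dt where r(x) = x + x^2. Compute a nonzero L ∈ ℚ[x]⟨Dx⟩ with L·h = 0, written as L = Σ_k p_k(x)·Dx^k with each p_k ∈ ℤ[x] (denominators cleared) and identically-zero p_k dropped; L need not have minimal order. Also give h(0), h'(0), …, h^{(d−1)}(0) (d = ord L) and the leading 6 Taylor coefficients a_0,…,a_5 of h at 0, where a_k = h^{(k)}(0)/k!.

L = (-2 + 2·x + 8·x^2 + 12·x^3 + 6·x^4)·Dx^2 + (1 + 2·x + x^2 + 4·x^3 + 5·x^4 + 2·x^5)·Dx^3  (order 3).
h: a_k = 0, 0, -3/2, -1, 1/4, 3/5, …
ICs: h(0) = 0, h′(0) = 0, h′′(0) = -3.

f: a_k = 0, -3, 0, 1, 0, -3/5, …
h₀=f(r): pull back L_f along r ⇒ L₀.
h=∫h₀ ⇒ L = L₀·Dx.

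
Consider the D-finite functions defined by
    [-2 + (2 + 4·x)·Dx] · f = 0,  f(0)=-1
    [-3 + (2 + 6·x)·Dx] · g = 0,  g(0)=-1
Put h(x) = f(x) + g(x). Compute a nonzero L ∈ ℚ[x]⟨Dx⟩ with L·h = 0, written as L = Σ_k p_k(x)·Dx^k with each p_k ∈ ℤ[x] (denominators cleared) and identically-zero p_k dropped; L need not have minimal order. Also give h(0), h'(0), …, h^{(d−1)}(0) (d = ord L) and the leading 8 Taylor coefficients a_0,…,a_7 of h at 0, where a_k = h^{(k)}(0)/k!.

L = -3 + (5 + 12·x)·Dx + (2 + 10·x + 12·x^2)·Dx^2  (order 2).
h: a_k = -2, -5/2, 13/8, -35/16, 485/128, -1925/256, 16653/1024, -76395/2048, …
ICs: h(0) = -2, h′(0) = -5/2.

f: a_k = -1, -1, 1/2, -1/2, 5/8, -7/8, 21/16, -33/16, …
g: a_k = -1, -3/2, 9/8, -27/16, 405/128, -1701/256, 15309/1024, -72171/2048, …
f+g: L₀ = lclm(L_f,L_g), ord ≤ 1+1.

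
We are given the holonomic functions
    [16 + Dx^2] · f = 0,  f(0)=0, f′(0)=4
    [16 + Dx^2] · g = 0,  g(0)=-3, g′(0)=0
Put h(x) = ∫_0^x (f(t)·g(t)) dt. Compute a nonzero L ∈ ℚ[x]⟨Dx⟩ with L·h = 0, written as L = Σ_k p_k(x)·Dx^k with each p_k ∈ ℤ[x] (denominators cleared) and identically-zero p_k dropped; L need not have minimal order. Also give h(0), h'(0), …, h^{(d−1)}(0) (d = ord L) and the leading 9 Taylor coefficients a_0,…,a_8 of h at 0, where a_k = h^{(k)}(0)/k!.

L = 64·Dx^2 + Dx^4  (order 4).
h: a_k = 0, 0, -6, 0, 32, 0, -1024/15, 0, 8192/105, …
ICs: h(0) = 0, h′(0) = 0, h′′(0) = -12, h′′′(0) = 0.

f: a_k = 0, 4, 0, -32/3, 0, 128/15, 0, -1024/315, 0, …
g: a_k = -3, 0, 24, 0, -32, 0, 256/15, 0, -512/105, …
h₀=f·g: eliminate ⇒ L₀, order ≤ 2·2.
Integrate: L := L₀·Dx.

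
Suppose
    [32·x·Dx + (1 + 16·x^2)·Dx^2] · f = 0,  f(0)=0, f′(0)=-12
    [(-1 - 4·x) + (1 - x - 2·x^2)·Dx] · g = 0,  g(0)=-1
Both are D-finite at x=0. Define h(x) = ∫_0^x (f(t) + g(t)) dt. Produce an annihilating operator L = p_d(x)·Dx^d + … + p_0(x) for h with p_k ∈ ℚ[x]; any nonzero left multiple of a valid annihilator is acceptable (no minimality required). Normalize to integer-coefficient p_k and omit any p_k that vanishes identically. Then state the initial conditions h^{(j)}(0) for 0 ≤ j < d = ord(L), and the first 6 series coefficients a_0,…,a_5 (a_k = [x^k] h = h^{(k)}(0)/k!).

L = (96 - 384·x - 6912·x^2 - 15360·x^3 - 40704·x^4 - 12288·x^6)·Dx^2 + (-31 - 104·x + 392·x^2 - 736·x^3 - 14912·x^4 - 27904·x^5 - 3072·x^6 - 12288·x^7)·Dx^3 + (3 + 19·x + 128·x^2 + 152·x^3 + 1128·x^4 - 2496·x^5 - 2560·x^6 - 1024·x^7 - 2048·x^8)·Dx^4  (order 4).
h: a_k = 0, -1, -13/2, -1, 59/4, -11/5, …
ICs: h(0) = 0, h′(0) = -1, h′′(0) = -13, h′′′(0) = -6.

f: a_k = 0, -12, 0, 64, 0, -3072/5, …
g: a_k = -1, -1, -3, -5, -11, -21, …
Sum ⇒ L₀ = lclm(L_f,L_g) in ℚ(x)⟨Dx⟩.
Integrate: L := L₀·Dx.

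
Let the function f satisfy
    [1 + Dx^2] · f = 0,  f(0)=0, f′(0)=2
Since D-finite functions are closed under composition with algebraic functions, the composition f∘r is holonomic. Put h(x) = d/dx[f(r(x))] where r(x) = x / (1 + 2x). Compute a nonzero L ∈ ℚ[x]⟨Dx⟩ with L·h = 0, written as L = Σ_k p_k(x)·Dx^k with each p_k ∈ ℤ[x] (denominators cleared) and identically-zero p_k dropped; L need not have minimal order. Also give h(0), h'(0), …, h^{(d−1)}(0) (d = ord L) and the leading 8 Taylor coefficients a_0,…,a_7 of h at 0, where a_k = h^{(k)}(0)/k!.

f: a_k = 0, 2, 0, -1/3, 0, 1/60, 0, -1/2520, …
L₀ from L_f via x↦r, Dx↦r'^{-1}Dx.
h₀' ⇒ L via d/dx closure of L₀.
L = (25 + 96·x + 96·x^2) + (12 + 72·x + 144·x^2 + 96·x^3)·Dx + (1 + 8·x + 24·x^2 + 32·x^3 + 16·x^4)·Dx^2  (order 2).
h: a_k = 2, -8, 23, -56, 1441/12, -225, 123479/360, -13198/45, …
ICs: h(0) = 2, h′(0) = -8.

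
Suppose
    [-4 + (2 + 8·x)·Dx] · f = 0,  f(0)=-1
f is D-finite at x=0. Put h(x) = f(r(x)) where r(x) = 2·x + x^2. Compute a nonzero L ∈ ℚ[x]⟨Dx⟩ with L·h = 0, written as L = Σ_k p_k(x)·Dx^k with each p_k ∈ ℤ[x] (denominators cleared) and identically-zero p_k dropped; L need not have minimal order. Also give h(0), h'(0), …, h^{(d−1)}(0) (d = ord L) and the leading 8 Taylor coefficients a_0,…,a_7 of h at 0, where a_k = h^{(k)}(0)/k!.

L = (-4 - 4·x) + (1 + 8·x + 4·x^2)·Dx  (order 1).
h: a_k = -1, -4, 6, -24, 114, -600, 3372, -19824, …
ICs: h(0) = -1.

f: a_k = -1, -2, 2, -4, 10, -28, 84, -264, …
Substitute x→r, Dx→(1/r')Dx; clear ⇒ L₀.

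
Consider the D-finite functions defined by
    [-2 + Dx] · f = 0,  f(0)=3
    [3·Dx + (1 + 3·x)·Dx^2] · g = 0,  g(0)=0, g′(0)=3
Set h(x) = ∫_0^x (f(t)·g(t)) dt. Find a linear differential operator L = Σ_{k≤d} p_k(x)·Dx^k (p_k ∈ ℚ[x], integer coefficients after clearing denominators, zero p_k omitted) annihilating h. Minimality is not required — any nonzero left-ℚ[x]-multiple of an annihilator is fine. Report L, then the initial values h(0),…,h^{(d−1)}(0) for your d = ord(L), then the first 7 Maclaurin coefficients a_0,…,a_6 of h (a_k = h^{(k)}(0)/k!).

f: a_k = 3, 6, 6, 4, 2, 4/5, 4/15, …
g: a_k = 0, 3, -9/2, 9, -81/4, 243/5, -243/2, …
Sym-product of L_f,L_g gives L₀ (≤ ord 2).
Integrate: L := L₀·Dx.
L = (-2 + 12·x)·Dx + (-1 - 12·x)·Dx^2 + (1 + 3·x)·Dx^3  (order 3).
h: a_k = 0, 0, 9/2, 3/2, 9/2, -87/20, 221/20, …
ICs: h(0) = 0, h′(0) = 0, h′′(0) = 9.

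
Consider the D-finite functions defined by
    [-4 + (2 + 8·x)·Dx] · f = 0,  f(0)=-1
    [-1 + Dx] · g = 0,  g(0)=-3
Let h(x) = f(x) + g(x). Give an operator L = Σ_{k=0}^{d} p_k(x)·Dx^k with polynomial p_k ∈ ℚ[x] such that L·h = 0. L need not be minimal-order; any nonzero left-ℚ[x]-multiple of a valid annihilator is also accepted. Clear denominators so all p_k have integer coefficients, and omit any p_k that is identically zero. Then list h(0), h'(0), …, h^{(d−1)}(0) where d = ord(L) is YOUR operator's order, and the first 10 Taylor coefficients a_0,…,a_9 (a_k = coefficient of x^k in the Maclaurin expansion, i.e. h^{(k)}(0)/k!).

f: a_k = -1, -2, 2, -4, 10, -28, 84, -264, 858, -2860, …
g: a_k = -3, -3, -3/2, -1/2, -1/8, -1/40, -1/240, -1/1680, -1/13440, -1/120960, …
Weyl lclm of L_f,L_g ⇒ L₀ (ord ≤ 2).
L = (6 + 8·x) + (-5 - 8·x - 16·x^2)·Dx + (-1 + 16·x^2)·Dx^2  (order 2).
h: a_k = -4, -5, 1/2, -9/2, 79/8, -1121/40, 20159/240, -443521/1680, 11531519/13440, -345945601/120960, …
ICs: h(0) = -4, h′(0) = -5.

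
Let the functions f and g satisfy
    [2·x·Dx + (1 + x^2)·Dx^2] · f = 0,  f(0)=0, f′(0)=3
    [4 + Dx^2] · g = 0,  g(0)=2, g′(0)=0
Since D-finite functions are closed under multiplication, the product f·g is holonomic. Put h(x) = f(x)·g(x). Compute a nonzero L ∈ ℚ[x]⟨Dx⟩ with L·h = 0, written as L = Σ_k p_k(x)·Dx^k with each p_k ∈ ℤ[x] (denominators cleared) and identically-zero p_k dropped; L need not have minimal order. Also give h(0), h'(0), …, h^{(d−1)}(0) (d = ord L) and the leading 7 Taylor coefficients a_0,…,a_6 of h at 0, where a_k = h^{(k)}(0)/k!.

L = (160 + 464·x^2 + 464·x^4 + 256·x^6 + 64·x^8) + (96·x + 224·x^3 + 192·x^5 + 64·x^7)·Dx + (60 + 188·x^2 + 216·x^4 + 128·x^6 + 32·x^8)·Dx^2 + (24·x + 56·x^3 + 48·x^5 + 16·x^7)·Dx^3 + (5 + 18·x^2 + 25·x^4 + 16·x^6 + 4·x^8)·Dx^4  (order 4).
h: a_k = 0, 6, 0, -14, 0, 46/5, 0, …
ICs: h(0) = 0, h′(0) = 6, h′′(0) = 0, h′′′(0) = -84.

f: a_k = 0, 3, 0, -1, 0, 3/5, 0, …
g: a_k = 2, 0, -4, 0, 4/3, 0, -8/45, …
f·g: L₀ = L_f ⊗_s L_g, ord ≤ 2·2.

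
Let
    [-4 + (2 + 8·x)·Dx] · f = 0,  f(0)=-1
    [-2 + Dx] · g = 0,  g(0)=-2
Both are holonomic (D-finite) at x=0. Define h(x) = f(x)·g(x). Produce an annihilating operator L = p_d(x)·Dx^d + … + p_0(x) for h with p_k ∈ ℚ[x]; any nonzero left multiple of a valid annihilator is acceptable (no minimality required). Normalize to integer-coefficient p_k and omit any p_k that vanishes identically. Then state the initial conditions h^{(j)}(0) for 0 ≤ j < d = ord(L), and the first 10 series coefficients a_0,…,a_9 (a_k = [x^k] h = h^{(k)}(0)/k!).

f: a_k = -1, -2, 2, -4, 10, -28, 84, -264, 858, -2860, …
g: a_k = -2, -4, -4, -8/3, -4/3, -8/15, -8/45, -16/315, -4/315, -8/2835, …
Product ⇒ symmetric product L₀, ord ≤ 1.
L = (-4 - 8·x) + (1 + 4·x)·Dx  (order 1).
h: a_k = 2, 8, 8, 32/3, -16/3, 448/15, -3904/45, 88832/315, -293824/315, 8937728/2835, …
ICs: h(0) = 2.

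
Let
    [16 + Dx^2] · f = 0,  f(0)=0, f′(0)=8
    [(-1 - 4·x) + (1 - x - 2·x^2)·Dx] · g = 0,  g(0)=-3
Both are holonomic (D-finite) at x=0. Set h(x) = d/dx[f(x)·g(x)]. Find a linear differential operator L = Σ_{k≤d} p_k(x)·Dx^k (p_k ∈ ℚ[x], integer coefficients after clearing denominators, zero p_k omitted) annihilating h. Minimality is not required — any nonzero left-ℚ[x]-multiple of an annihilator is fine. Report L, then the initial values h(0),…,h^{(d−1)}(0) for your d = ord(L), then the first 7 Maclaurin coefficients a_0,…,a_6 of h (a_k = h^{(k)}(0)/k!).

L = (4 - 128·x - 192·x^2 + 256·x^3 + 256·x^4) + (-5 - 12·x + 48·x^2 + 64·x^3)·Dx + (3 - 7·x - 10·x^2 + 16·x^3 + 16·x^4)·Dx^2  (order 2).
h: a_k = -24, -48, -24, -224, -616, -7056/5, -9704/3, …
ICs: h(0) = -24, h′(0) = -48.

f: a_k = 0, 8, 0, -64/3, 0, 256/15, 0, …
g: a_k = -3, -3, -9, -15, -33, -63, -129, …
Sym-product of L_f,L_g gives L₀ (≤ ord 2).
h=h₀': d/dx-closure on L₀ ⇒ L.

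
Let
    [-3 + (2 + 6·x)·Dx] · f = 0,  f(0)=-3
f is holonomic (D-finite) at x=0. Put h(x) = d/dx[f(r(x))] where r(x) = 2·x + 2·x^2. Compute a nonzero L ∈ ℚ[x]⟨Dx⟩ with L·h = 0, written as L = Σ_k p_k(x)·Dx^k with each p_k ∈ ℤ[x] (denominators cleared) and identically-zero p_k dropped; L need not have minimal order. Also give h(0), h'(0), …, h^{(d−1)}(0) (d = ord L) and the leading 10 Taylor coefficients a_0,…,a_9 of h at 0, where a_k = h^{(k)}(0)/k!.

L = -1 + (-1 - 8·x - 18·x^2 - 12·x^3)·Dx  (order 1).
h: a_k = -9, 9, -81/2, 351/2, -6075/8, 26487/8, -233037/16, 1033479/16, -36918747/128, 165800115/128, …
ICs: h(0) = -9.

f: a_k = -3, -9/2, 27/8, -81/16, 1215/128, -5103/256, 45927/1024, -216513/2048, 8444007/32768, -42220035/65536, …
f∘r: x↦r, Dx↦Dx/r' in L_f ⇒ L₀.
Differentiate: ansatz ord ≤ ord L₀ ⇒ L.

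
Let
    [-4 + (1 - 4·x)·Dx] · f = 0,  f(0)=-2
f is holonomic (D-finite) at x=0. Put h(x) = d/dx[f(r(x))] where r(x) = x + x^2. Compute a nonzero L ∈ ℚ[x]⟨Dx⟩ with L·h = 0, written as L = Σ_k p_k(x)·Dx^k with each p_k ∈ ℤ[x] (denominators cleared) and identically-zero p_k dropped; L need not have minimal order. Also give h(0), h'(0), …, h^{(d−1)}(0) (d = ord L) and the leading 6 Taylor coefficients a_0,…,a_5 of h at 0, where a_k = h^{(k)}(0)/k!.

L = (10 + 24·x + 24·x^2) + (-1 + 2·x + 12·x^2 + 8·x^3)·Dx  (order 1).
h: a_k = -8, -80, -576, -3712, -22400, -129792, …
ICs: h(0) = -8.

f: a_k = -2, -8, -32, -128, -512, -2048, …
Substitute x→r, Dx→(1/r')Dx; clear ⇒ L₀.
h₀' ⇒ L via d/dx closure of L₀.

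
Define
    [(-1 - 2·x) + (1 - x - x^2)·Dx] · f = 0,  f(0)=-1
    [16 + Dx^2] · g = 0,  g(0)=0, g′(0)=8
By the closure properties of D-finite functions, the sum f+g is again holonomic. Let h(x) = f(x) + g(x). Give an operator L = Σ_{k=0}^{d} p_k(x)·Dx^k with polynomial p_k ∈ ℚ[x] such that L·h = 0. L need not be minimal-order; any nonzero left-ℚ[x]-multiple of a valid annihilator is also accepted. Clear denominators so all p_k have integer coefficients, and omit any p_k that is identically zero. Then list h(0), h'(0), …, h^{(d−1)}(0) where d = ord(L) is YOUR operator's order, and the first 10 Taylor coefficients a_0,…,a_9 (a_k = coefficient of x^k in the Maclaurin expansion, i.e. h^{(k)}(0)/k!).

f: a_k = -1, -1, -2, -3, -5, -8, -13, -21, -34, -55, …
g: a_k = 0, 8, 0, -64/3, 0, 256/15, 0, -2048/315, 0, 4096/2835, …
f+g: L₀ = lclm(L_f,L_g), ord ≤ 1+2.
L = (272 + 384·x - 352·x^2 + 192·x^3 + 640·x^4 + 256·x^5) + (-160 + 368·x + 32·x^2 - 544·x^3 + 48·x^4 + 384·x^5 + 128·x^6)·Dx + (17 + 24·x - 22·x^2 + 12·x^3 + 40·x^4 + 16·x^5)·Dx^2 + (-10 + 23·x + 2·x^2 - 34·x^3 + 3·x^4 + 24·x^5 + 8·x^6)·Dx^3  (order 3).
h: a_k = -1, 7, -2, -73/3, -5, 136/15, -13, -8663/315, -34, -151829/2835, …
ICs: h(0) = -1, h′(0) = 7, h′′(0) = -4.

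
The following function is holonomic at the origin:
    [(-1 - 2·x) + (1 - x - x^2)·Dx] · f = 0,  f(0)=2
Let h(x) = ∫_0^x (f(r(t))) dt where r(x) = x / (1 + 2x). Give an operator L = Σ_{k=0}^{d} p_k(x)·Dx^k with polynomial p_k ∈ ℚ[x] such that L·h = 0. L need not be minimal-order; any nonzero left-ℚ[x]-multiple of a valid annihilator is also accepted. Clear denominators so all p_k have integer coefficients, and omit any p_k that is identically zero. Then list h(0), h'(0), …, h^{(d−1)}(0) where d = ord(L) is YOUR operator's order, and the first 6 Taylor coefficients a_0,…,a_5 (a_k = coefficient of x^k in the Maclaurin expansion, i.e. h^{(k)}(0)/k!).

L = (-1 - 4·x)·Dx + (1 + 5·x + 7·x^2 + 2·x^3)·Dx^2  (order 2).
h: a_k = 0, 2, 1, 0, -1/2, 6/5, …
ICs: h(0) = 0, h′(0) = 2.

f: a_k = 2, 2, 4, 6, 10, 16, …
Change of var in L_f (x↦r) gives L₀.
Integrate: L := L₀·Dx.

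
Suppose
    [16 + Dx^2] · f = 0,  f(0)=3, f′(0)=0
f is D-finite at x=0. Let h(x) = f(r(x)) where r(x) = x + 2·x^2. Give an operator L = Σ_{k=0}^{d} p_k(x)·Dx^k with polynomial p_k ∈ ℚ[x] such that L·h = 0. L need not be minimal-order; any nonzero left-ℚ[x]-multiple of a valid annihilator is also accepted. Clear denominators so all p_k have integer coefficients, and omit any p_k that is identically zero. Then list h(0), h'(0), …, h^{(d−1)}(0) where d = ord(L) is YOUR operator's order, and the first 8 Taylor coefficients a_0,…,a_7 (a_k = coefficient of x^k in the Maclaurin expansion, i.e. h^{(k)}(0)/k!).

L = (16 + 192·x + 768·x^2 + 1024·x^3) - 4·Dx + (1 + 4·x)·Dx^2  (order 2).
h: a_k = 3, 0, -24, -96, -64, 256, 11264/15, 4096/5, …
ICs: h(0) = 3, h′(0) = 0.

f: a_k = 3, 0, -24, 0, 32, 0, -256/15, 0, …
L₀ from L_f via x↦r, Dx↦r'^{-1}Dx.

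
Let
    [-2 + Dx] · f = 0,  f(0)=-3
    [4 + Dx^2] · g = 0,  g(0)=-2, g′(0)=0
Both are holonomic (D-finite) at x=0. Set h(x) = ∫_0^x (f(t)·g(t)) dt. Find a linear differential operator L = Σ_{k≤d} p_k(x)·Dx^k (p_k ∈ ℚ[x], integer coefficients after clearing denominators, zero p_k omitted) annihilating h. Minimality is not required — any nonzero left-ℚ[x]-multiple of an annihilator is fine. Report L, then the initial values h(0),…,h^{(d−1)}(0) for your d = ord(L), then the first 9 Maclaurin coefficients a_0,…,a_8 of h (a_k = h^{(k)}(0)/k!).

L = 8·Dx - 4·Dx^2 + Dx^3  (order 3).
h: a_k = 0, 6, 6, 0, -4, -16/5, -16/15, 0, 16/105, …
ICs: h(0) = 0, h′(0) = 6, h′′(0) = 12.

f: a_k = -3, -6, -6, -4, -2, -4/5, -4/15, -8/105, -2/105, …
g: a_k = -2, 0, 4, 0, -4/3, 0, 8/45, 0, -4/315, …
Product ⇒ symmetric product L₀, ord ≤ 2.
∫: right-multiply L₀ by Dx.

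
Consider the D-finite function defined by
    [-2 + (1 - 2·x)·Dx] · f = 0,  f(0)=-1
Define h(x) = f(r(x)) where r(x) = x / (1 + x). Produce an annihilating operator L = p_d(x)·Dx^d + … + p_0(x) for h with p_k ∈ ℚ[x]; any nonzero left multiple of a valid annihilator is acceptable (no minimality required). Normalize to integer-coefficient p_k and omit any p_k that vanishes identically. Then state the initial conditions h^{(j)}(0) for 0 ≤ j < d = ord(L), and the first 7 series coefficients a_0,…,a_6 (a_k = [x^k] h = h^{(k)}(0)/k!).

L = 2 + (-1 + x^2)·Dx  (order 1).
h: a_k = -1, -2, -2, -2, -2, -2, -2, …
ICs: h(0) = -1.

f: a_k = -1, -2, -4, -8, -16, -32, -64, …
L₀ from L_f via x↦r, Dx↦r'^{-1}Dx.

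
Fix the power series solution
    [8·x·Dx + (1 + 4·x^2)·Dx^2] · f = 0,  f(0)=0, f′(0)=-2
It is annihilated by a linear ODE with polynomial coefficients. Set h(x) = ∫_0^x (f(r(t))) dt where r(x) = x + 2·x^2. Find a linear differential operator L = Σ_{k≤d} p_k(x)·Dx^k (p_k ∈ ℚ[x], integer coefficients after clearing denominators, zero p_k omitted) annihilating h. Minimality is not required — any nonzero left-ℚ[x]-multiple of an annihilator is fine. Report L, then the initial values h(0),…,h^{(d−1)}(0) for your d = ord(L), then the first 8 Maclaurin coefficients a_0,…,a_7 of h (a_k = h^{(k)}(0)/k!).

L = (-4 + 8·x + 64·x^2 + 192·x^3 + 192·x^4)·Dx^2 + (1 + 4·x + 4·x^2 + 32·x^3 + 80·x^4 + 64·x^5)·Dx^3  (order 3).
h: a_k = 0, 0, -1, -4/3, 2/3, 16/5, 64/15, -128/21, …
ICs: h(0) = 0, h′(0) = 0, h′′(0) = -2.

f: a_k = 0, -2, 0, 8/3, 0, -32/5, 0, 128/7, …
Substitute x→r, Dx→(1/r')Dx; clear ⇒ L₀.
h=∫₀ˣh₀: take L = L₀·Dx.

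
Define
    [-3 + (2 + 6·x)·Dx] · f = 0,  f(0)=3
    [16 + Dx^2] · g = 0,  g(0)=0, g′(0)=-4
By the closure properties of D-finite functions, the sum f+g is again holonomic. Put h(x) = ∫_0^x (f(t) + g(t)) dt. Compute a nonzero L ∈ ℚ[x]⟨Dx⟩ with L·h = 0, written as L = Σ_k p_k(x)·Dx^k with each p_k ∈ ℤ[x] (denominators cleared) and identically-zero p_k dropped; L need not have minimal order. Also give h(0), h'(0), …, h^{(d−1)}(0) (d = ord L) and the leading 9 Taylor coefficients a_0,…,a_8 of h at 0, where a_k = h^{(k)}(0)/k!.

L = (-4368 - 18432·x - 27648·x^2)·Dx + (1760 + 17568·x + 55296·x^2 + 55296·x^3)·Dx^2 + (-273 - 1152·x - 1728·x^2)·Dx^3 + (110 + 1098·x + 3456·x^2 + 3456·x^3)·Dx^4  (order 4).
h: a_k = 0, 3, 1/4, -9/8, 755/192, -243/128, 43777/23040, -6561/1024, 70298747/5160960, …
ICs: h(0) = 0, h′(0) = 3, h′′(0) = 1/2, h′′′(0) = -27/4.

f: a_k = 3, 9/2, -27/8, 81/16, -1215/128, 5103/256, -45927/1024, 216513/2048, -8444007/32768, …
g: a_k = 0, -4, 0, 32/3, 0, -128/15, 0, 1024/315, 0, …
L₀ := lclm(L_f,L_g); ord L₀ ≤ 1+2.
h=∫h₀ ⇒ L = L₀·Dx.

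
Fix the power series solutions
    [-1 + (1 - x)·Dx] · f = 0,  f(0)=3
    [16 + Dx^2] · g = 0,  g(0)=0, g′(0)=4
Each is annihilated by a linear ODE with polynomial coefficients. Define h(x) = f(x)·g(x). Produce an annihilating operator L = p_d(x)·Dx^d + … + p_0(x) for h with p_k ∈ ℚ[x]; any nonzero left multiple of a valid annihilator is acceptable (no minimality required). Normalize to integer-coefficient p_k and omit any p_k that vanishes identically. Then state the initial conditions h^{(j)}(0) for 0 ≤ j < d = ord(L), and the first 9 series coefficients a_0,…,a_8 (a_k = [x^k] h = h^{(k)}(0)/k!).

L = (-16 + 16·x) + 2·Dx + (-1 + x)·Dx^2  (order 2).
h: a_k = 0, 12, 12, -20, -20, 28/5, 28/5, -436/105, -436/105, …
ICs: h(0) = 0, h′(0) = 12.

f: a_k = 3, 3, 3, 3, 3, 3, 3, 3, 3, …
g: a_k = 0, 4, 0, -32/3, 0, 128/15, 0, -1024/315, 0, …
Sym-product of L_f,L_g gives L₀ (≤ ord 2).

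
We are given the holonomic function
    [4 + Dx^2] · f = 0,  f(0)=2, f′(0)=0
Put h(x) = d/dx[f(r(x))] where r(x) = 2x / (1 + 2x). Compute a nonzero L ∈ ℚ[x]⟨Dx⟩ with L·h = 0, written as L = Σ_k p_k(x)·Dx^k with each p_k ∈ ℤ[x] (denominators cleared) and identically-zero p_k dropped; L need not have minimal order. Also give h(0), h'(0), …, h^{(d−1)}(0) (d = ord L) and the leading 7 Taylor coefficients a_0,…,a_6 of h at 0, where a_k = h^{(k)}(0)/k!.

f: a_k = 2, 0, -4, 0, 4/3, 0, -8/45, …
f∘r: x↦r, Dx↦Dx/r' in L_f ⇒ L₀.
h=h₀': d/dx-closure on L₀ ⇒ L.
L = (40 + 96·x + 96·x^2) + (12 + 72·x + 144·x^2 + 96·x^3)·Dx + (1 + 8·x + 24·x^2 + 32·x^3 + 16·x^4)·Dx^2  (order 2).
h: a_k = 0, -32, 192, -2048/3, 5120/3, -39424/15, -7168/5, …
ICs: h(0) = 0, h′(0) = -32.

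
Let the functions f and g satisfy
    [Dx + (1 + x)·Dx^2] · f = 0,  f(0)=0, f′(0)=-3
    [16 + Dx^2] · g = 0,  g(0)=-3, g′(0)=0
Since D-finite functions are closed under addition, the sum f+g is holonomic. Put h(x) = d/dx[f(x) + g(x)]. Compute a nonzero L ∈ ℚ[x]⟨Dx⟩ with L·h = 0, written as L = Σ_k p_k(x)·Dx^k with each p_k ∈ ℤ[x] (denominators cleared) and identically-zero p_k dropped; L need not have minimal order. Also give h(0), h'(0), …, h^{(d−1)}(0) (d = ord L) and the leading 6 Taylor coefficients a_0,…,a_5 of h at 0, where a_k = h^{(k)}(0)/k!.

L = (176 + 256·x + 128·x^2) + (144 + 400·x + 384·x^2 + 128·x^3)·Dx + (11 + 16·x + 8·x^2)·Dx^2 + (9 + 25·x + 24·x^2 + 8·x^3)·Dx^3  (order 3).
h: a_k = -3, 51, -3, -125, -3, 527/5, …
ICs: h(0) = -3, h′(0) = 51, h′′(0) = -6.

f: a_k = 0, -3, 3/2, -1, 3/4, -3/5, …
g: a_k = -3, 0, 24, 0, -32, 0, …
h₀=f+g: left-lcm gives L₀, ord ≤ 4.
h=h₀': d/dx-closure on L₀ ⇒ L.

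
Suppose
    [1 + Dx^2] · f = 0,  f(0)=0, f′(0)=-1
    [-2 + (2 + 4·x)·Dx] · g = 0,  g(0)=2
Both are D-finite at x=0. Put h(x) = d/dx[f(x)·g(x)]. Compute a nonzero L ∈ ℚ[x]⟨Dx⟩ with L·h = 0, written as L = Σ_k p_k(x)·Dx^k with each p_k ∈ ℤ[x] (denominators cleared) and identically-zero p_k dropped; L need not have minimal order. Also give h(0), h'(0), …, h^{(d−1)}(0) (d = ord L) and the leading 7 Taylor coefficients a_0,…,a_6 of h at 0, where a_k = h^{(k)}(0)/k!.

L = (2 + 12·x + 16·x^2 + 8·x^3 + 4·x^4) + (1 - 6·x^2 - 4·x^3)·Dx + (1 + 5·x + 9·x^2 + 8·x^3 + 4·x^4)·Dx^2  (order 2).
h: a_k = -2, -4, 4, -8/3, 16/3, -48/5, 764/45, …
ICs: h(0) = -2, h′(0) = -4.

f: a_k = 0, -1, 0, 1/6, 0, -1/120, 0, …
g: a_k = 2, 2, -1, 1, -5/4, 7/4, -21/8, …
f·g: L₀ = L_f ⊗_s L_g, ord ≤ 2·1.
h=h₀': d/dx-closure on L₀ ⇒ L.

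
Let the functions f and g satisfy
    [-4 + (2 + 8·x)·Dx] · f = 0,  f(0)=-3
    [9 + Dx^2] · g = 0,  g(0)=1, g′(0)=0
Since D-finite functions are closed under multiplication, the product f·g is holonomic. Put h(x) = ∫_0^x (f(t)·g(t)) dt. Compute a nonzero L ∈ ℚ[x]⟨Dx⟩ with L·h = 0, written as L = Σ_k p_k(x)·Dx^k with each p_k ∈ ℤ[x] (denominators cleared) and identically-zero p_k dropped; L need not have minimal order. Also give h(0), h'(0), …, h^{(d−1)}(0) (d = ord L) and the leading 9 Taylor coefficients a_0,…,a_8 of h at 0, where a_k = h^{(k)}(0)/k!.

f: a_k = -3, -6, 6, -12, 30, -84, 252, -792, 2574, …
g: a_k = 1, 0, -9/2, 0, 27/8, 0, -81/80, 0, 729/4480, …
Product ⇒ symmetric product L₀, ord ≤ 2.
h=∫h₀ ⇒ L = L₀·Dx.
L = (21 + 72·x + 144·x^2)·Dx + (-4 - 16·x)·Dx^2 + (1 + 8·x + 16·x^2)·Dx^3  (order 3).
h: a_k = 0, -3, -3, 13/2, 15/4, -57/40, -67/8, 11223/560, -17937/320, …
ICs: h(0) = 0, h′(0) = -3, h′′(0) = -6.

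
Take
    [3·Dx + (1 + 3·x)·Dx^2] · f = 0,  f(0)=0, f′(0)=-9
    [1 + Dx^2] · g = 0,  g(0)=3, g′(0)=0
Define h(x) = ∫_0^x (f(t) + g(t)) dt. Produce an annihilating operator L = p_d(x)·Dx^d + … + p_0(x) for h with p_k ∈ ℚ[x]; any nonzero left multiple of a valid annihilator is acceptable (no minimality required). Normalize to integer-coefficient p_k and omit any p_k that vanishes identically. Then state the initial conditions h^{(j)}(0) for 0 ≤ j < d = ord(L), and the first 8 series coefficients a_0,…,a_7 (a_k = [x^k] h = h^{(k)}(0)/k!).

f: a_k = 0, -9, 27/2, -27, 243/4, -729/5, 729/2, -6561/7, …
g: a_k = 3, 0, -3/2, 0, 1/8, 0, -1/240, 0, …
Weyl lclm of L_f,L_g ⇒ L₀ (ord ≤ 4).
h=∫₀ˣh₀: take L = L₀·Dx.
L = (165 + 18·x + 27·x^2)·Dx^2 + (19 + 63·x + 27·x^2 + 27·x^3)·Dx^3 + (165 + 18·x + 27·x^2)·Dx^4 + (19 + 63·x + 27·x^2 + 27·x^3)·Dx^5  (order 5).
h: a_k = 0, 3, -9/2, 4, -27/4, 487/40, -243/10, 12497/240, …
ICs: h(0) = 0, h′(0) = 3, h′′(0) = -9, h′′′(0) = 24, h′′′′(0) = -162.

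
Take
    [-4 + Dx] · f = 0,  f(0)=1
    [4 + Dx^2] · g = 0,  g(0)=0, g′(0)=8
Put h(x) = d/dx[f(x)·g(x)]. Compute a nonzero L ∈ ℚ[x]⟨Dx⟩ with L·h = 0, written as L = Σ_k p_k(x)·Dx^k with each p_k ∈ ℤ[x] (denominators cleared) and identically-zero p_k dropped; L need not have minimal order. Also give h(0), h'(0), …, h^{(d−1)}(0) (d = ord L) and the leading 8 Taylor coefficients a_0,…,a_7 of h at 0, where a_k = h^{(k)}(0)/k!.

f: a_k = 1, 4, 8, 32/3, 32/3, 128/15, 256/45, 1024/315, …
g: a_k = 0, 8, 0, -16/3, 0, 16/15, 0, -32/315, …
Product ⇒ symmetric product L₀, ord ≤ 2.
h₀' ⇒ L via d/dx closure of L₀.
L = 20 - 8·Dx + Dx^2  (order 2).
h: a_k = 8, 64, 176, 256, 656/3, 1408/15, -928/45, -1024/15, …
ICs: h(0) = 8, h′(0) = 64.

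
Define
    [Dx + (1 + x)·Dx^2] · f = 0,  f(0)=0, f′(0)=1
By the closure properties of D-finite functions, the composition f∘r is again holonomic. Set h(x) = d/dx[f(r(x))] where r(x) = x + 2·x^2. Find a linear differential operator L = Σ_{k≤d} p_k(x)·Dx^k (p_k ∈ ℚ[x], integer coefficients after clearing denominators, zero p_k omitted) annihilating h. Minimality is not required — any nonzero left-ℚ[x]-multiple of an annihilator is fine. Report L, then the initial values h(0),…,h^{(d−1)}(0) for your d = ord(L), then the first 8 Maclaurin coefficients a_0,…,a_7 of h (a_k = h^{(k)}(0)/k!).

f: a_k = 0, 1, -1/2, 1/3, -1/4, 1/5, -1/6, 1/7, …
h₀=f(r): pull back L_f along r ⇒ L₀.
Differentiate: ansatz ord ≤ ord L₀ ⇒ L.
L = (-3 + 4·x + 8·x^2) + (1 + 5·x + 6·x^2 + 8·x^3)·Dx  (order 1).
h: a_k = 1, 3, -5, -1, 11, -9, -13, 31, …
ICs: h(0) = 1.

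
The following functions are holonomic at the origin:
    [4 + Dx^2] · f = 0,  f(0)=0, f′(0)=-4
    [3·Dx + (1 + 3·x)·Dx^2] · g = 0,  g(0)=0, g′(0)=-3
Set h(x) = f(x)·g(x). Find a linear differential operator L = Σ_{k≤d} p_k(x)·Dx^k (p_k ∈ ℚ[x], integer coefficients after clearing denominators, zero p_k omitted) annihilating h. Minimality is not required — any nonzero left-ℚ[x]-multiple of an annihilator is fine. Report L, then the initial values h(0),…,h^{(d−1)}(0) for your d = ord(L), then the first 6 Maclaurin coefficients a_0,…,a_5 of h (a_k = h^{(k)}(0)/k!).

f: a_k = 0, -4, 0, 8/3, 0, -8/15, …
g: a_k = 0, -3, 9/2, -9, 81/4, -243/5, …
Product ⇒ symmetric product L₀, ord ≤ 4.
L = (-1112 - 1248·x + 7344·x^2 + 27648·x^3 + 20736·x^4) + (-48 + 2160·x + 10368·x^2 + 10368·x^3)·Dx + (-250 + 240·x + 4968·x^2 + 13824·x^3 + 10368·x^4)·Dx^2 + (-12 + 540·x + 2592·x^2 + 2592·x^3)·Dx^3 + (7 + 138·x + 783·x^2 + 1728·x^3 + 1296·x^4)·Dx^4  (order 4).
h: a_k = 0, 0, 12, -18, 28, -69, …
ICs: h(0) = 0, h′(0) = 0, h′′(0) = 24, h′′′(0) = -108.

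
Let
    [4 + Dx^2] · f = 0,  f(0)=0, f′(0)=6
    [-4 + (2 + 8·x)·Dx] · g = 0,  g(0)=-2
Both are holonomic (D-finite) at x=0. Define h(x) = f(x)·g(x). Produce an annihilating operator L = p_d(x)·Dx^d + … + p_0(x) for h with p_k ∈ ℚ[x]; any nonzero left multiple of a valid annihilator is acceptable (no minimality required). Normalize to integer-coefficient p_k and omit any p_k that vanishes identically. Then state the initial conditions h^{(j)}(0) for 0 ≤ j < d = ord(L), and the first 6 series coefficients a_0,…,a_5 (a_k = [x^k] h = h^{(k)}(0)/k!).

f: a_k = 0, 6, 0, -4, 0, 4/5, …
g: a_k = -2, -4, 4, -8, 20, -56, …
Product ⇒ symmetric product L₀, ord ≤ 2.
L = (16 + 32·x + 64·x^2) + (-4 - 16·x)·Dx + (1 + 8·x + 16·x^2)·Dx^2  (order 2).
h: a_k = 0, -12, -24, 32, -32, 512/5, …
ICs: h(0) = 0, h′(0) = -12.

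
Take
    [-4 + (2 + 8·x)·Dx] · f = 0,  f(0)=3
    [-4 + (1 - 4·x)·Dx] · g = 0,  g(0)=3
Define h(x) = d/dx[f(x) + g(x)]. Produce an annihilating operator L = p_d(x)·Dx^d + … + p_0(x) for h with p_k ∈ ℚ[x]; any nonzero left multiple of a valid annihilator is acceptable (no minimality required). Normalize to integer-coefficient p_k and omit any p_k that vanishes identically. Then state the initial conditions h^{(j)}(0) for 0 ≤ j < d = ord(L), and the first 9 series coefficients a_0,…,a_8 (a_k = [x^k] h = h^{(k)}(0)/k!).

f: a_k = 3, 6, -6, 12, -30, 84, -252, 792, -2574, …
g: a_k = 3, 12, 48, 192, 768, 3072, 12288, 49152, 196608, …
Sum ⇒ L₀ = lclm(L_f,L_g) in ℚ(x)⟨Dx⟩.
h₀' ⇒ L via d/dx closure of L₀.
L = (-144 - 192·x) + (-42 - 432·x - 672·x^2)·Dx + (5 + 12·x - 80·x^2 - 192·x^3)·Dx^2  (order 2).
h: a_k = 18, 84, 612, 2952, 15780, 72216, 349608, 1552272, 7155108, …
ICs: h(0) = 18, h′(0) = 84.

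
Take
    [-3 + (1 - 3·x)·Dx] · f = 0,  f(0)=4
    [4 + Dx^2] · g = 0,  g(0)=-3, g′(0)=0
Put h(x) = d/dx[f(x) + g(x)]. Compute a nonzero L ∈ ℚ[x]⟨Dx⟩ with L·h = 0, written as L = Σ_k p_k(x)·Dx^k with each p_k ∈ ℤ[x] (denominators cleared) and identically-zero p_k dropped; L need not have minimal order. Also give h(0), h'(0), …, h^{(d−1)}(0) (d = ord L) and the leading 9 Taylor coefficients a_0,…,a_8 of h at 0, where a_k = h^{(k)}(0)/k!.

f: a_k = 4, 12, 36, 108, 324, 972, 2916, 8748, 26244, …
g: a_k = -3, 0, 6, 0, -2, 0, 4/15, 0, -2/105, …
h₀=f+g: left-lcm gives L₀, ord ≤ 3.
h=h₀': d/dx-closure on L₀ ⇒ L.
L = (1344 - 288·x + 432·x^2) + (-116 + 396·x - 216·x^2 + 216·x^3)·Dx + (336 - 72·x + 108·x^2)·Dx^2 + (-29 + 99·x - 54·x^2 + 54·x^3)·Dx^3  (order 3).
h: a_k = 12, 84, 324, 1288, 4860, 87488/5, 61236, 22044944/105, 708588, …
ICs: h(0) = 12, h′(0) = 84, h′′(0) = 648.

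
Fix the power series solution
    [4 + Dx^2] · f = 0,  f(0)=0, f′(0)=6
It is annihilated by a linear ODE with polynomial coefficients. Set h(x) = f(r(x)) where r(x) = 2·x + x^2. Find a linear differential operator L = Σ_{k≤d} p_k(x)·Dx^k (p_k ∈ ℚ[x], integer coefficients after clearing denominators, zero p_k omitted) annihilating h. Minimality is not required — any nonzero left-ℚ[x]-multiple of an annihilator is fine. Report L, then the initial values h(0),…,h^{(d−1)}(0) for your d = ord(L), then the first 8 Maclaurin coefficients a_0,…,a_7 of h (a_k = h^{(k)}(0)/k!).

L = (16 + 48·x + 48·x^2 + 16·x^3) - Dx + (1 + x)·Dx^2  (order 2).
h: a_k = 0, 12, 6, -32, -48, 8/5, 60, 5696/105, …
ICs: h(0) = 0, h′(0) = 12.

f: a_k = 0, 6, 0, -4, 0, 4/5, 0, -8/105, …
L₀ from L_f via x↦r, Dx↦r'^{-1}Dx.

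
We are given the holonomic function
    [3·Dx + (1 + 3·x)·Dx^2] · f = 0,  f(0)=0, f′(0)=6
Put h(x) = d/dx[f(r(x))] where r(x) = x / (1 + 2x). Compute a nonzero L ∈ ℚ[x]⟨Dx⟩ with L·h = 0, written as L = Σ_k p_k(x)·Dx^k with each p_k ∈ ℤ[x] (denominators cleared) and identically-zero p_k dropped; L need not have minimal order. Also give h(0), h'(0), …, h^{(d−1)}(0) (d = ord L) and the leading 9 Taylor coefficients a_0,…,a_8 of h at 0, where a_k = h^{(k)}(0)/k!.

f: a_k = 0, 6, -9, 18, -81/2, 486/5, -243, 4374/7, -6561/4, …
h₀=f(r): pull back L_f along r ⇒ L₀.
h=h₀': d/dx-closure on L₀ ⇒ L.
L = (7 + 20·x) + (1 + 7·x + 10·x^2)·Dx  (order 1).
h: a_k = 6, -42, 234, -1218, 6186, -31122, 155994, -780738, 3905226, …
ICs: h(0) = 6.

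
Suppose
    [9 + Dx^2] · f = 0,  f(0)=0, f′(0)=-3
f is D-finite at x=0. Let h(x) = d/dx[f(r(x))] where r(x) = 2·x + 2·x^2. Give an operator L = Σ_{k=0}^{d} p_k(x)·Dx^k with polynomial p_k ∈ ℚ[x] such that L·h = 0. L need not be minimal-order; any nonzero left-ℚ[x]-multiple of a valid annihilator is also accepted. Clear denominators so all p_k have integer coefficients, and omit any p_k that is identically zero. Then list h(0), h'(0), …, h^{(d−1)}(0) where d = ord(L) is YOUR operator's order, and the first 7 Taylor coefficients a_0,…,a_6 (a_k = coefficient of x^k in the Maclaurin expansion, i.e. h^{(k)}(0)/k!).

L = (48 + 288·x + 864·x^2 + 1152·x^3 + 576·x^4) + (-6 - 12·x)·Dx + (1 + 4·x + 4·x^2)·Dx^2  (order 2).
h: a_k = -6, -12, 108, 432, 216, -1728, -20736/5, …
ICs: h(0) = -6, h′(0) = -12.

f: a_k = 0, -3, 0, 9/2, 0, -81/40, 0, …
Change of var in L_f (x↦r) gives L₀.
Derive L from L₀ (diff closure).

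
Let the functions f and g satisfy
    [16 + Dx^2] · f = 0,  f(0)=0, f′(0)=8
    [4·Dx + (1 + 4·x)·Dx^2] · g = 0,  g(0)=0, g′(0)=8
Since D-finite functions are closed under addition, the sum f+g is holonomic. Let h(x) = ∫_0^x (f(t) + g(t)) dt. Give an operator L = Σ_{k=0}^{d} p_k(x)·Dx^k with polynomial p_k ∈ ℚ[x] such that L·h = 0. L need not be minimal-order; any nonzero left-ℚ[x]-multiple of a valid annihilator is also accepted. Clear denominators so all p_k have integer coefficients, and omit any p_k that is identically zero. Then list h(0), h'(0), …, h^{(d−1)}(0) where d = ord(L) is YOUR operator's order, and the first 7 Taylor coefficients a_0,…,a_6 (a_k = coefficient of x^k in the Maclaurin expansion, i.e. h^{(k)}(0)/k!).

f: a_k = 0, 8, 0, -64/3, 0, 256/15, 0, …
g: a_k = 0, 8, -16, 128/3, -128, 2048/5, -4096/3, …
f+g: L₀ = lclm(L_f,L_g), ord ≤ 2+2.
h=∫₀ˣh₀: take L = L₀·Dx.
L = (448 + 512·x + 1024·x^2)·Dx^2 + (48 + 320·x + 768·x^2 + 1024·x^3)·Dx^3 + (28 + 32·x + 64·x^2)·Dx^4 + (3 + 20·x + 48·x^2 + 64·x^3)·Dx^5  (order 5).
h: a_k = 0, 0, 8, -16/3, 16/3, -128/5, 640/9, …
ICs: h(0) = 0, h′(0) = 0, h′′(0) = 16, h′′′(0) = -32, h′′′′(0) = 128.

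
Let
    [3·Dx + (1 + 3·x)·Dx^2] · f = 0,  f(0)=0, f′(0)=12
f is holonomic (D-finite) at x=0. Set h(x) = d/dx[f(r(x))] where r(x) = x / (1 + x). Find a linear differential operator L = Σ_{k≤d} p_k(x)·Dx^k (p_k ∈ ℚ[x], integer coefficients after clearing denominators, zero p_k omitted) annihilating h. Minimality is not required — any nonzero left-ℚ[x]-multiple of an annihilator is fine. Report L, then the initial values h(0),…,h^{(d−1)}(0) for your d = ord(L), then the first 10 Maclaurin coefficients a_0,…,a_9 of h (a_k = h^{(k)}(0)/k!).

L = (5 + 8·x) + (1 + 5·x + 4·x^2)·Dx  (order 1).
h: a_k = 12, -60, 252, -1020, 4092, -16380, 65532, -262140, 1048572, -4194300, …
ICs: h(0) = 12.

f: a_k = 0, 12, -18, 36, -81, 972/5, -486, 8748/7, -6561/2, 8748, …
h₀=f(r): pull back L_f along r ⇒ L₀.
Differentiate: ansatz ord ≤ ord L₀ ⇒ L.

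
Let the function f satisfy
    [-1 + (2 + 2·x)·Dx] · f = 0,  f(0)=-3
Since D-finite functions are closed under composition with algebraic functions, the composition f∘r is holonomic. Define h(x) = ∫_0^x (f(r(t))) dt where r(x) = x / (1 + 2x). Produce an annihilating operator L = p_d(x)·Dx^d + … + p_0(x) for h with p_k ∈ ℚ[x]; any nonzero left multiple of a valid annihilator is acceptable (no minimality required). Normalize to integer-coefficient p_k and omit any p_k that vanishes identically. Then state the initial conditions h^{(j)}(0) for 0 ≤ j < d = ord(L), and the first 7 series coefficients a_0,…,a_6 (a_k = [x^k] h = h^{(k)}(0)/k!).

f: a_k = -3, -3/2, 3/8, -3/16, 15/128, -21/256, 63/1024, …
f∘r: x↦r, Dx↦Dx/r' in L_f ⇒ L₀.
h=∫h₀ ⇒ L = L₀·Dx.
L = -Dx + (2 + 10·x + 12·x^2)·Dx^2  (order 2).
h: a_k = 0, -3, -3/4, 9/8, -123/64, 2271/640, -3543/512, …
ICs: h(0) = 0, h′(0) = -3.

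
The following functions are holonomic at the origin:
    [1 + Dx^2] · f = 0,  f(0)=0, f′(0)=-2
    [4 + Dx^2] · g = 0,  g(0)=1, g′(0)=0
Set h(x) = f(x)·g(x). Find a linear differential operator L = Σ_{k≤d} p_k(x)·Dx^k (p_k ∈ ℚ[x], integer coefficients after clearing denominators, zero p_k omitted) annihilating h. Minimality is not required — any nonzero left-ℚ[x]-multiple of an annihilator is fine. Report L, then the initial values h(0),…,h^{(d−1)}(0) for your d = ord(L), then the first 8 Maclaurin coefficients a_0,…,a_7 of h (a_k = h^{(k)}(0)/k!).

L = 9 + 10·Dx^2 + Dx^4  (order 4).
h: a_k = 0, -2, 0, 13/3, 0, -121/60, 0, 1093/2520, …
ICs: h(0) = 0, h′(0) = -2, h′′(0) = 0, h′′′(0) = 26.

f: a_k = 0, -2, 0, 1/3, 0, -1/60, 0, 1/2520, …
g: a_k = 1, 0, -2, 0, 2/3, 0, -4/45, 0, …
Product ⇒ symmetric product L₀, ord ≤ 4.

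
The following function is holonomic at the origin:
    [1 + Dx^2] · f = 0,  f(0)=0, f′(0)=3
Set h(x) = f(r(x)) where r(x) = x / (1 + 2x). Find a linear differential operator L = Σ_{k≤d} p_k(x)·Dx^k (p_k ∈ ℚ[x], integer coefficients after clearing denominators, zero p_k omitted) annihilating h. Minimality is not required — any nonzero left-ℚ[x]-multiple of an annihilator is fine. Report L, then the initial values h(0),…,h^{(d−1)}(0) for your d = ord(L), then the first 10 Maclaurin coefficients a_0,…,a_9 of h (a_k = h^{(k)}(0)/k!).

f: a_k = 0, 3, 0, -1/2, 0, 1/40, 0, -1/1680, 0, 1/120960, …
Substitute x→r, Dx→(1/r')Dx; clear ⇒ L₀.
L = 1 + (4 + 24·x + 48·x^2 + 32·x^3)·Dx + (1 + 8·x + 24·x^2 + 32·x^3 + 16·x^4)·Dx^2  (order 2).
h: a_k = 0, 3, -6, 23/2, -21, 1441/40, -225/4, 123479/1680, -6599/120, -12104063/120960, …
ICs: h(0) = 0, h′(0) = 3.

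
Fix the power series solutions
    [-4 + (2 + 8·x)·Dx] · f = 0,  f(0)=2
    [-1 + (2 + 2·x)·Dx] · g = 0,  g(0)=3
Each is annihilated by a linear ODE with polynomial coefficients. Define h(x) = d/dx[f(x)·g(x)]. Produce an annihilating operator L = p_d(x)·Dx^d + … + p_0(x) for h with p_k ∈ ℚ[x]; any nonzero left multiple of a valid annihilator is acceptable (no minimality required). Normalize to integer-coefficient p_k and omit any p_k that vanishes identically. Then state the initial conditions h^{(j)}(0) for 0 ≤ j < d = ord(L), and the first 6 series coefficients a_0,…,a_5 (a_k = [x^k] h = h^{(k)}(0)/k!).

L = -9 + (-10 - 66·x - 120·x^2 - 64·x^3)·Dx  (order 1).
h: a_k = 15, -27/2, 405/8, -2943/16, 85725/128, -630261/256, …
ICs: h(0) = 15.

f: a_k = 2, 4, -4, 8, -20, 56, …
g: a_k = 3, 3/2, -3/8, 3/16, -15/128, 21/256, …
f·g: L₀ = L_f ⊗_s L_g, ord ≤ 1·1.
Derive L from L₀ (diff closure).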